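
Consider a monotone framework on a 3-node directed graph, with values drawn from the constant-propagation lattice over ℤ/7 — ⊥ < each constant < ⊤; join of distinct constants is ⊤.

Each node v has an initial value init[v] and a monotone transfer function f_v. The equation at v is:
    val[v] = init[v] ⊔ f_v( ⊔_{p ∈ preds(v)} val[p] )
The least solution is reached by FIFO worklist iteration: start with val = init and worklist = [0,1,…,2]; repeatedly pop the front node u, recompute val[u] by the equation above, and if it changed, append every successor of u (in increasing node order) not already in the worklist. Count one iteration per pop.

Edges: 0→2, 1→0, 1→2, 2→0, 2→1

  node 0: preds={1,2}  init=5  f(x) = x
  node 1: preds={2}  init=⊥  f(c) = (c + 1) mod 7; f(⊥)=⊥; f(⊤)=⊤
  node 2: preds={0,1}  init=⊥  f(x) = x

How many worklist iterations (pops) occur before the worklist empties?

Iteration log — 11 steps:
  step 1. node 0  ⊔preds=⊥  new=5  stable
  step 2. node 1  ⊔preds=⊥  new=⊥  stable
  step 3. node 2  ⊔preds=5  new=5  old=⊥  +wl: 0,1
  step 4. node 0  ⊔preds=5  new=5  stable
  step 5. node 1  ⊔preds=5  new=6  old=⊥  +wl: 0,2
  step 6. node 0  ⊔preds=⊤  new=⊤  old=5  +wl: 
  step 7. node 2  ⊔preds=⊤  new=⊤  old=5  +wl: 0,1
  step 8. node 0  ⊔preds=⊤  new=⊤  stable
  step 9. node 1  ⊔preds=⊤  new=⊤  old=6  +wl: 0,2
  step 10. node 0  ⊔preds=⊤  new=⊤  stable
  step 11. node 2  ⊔preds=⊤  new=⊤  stable

Least fixpoint reached:
  node 0: ⊤
  node 1: ⊤
  node 2: ⊤

11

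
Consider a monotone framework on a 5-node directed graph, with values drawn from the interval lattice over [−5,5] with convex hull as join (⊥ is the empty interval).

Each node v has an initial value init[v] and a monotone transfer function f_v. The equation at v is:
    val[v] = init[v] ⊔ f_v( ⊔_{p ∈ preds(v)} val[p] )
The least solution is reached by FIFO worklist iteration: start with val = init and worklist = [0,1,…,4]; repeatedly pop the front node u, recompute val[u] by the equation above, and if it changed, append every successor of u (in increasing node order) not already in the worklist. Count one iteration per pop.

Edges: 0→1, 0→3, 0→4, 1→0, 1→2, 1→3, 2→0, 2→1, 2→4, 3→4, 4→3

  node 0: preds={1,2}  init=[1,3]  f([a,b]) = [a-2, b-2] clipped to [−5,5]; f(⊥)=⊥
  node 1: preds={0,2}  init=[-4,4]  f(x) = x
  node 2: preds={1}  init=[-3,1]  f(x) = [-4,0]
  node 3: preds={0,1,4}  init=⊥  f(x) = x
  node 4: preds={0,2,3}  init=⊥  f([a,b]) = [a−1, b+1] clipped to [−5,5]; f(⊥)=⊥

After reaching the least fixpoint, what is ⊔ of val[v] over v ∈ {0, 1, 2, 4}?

[-5,5]

Trace (9 dequeues):
  [1] u=0 | in [-4,4] | out [-5,3] | prev [1,3] | push {}
  [2] u=1 | in [-5,3] | out [-5,4] | prev [-4,4] | push {0}
  [3] u=2 | in [-5,4] | out [-4,1] | prev [-3,1] | push {1}
  [4] u=3 | in [-5,4] | out [-5,4] | prev ⊥ | push {}
  [5] u=4 | in [-5,4] | out [-5,5] | prev ⊥ | push {3}
  [6] u=0 | in [-5,4] | out [-5,3] | ==
  [7] u=1 | in [-5,3] | out [-5,4] | ==
  [8] u=3 | in [-5,5] | out [-5,5] | prev [-5,4] | push {4}
  [9] u=4 | in [-5,5] | out [-5,5] | ==

Converged values:
  [0] [-5,3]
  [1] [-5,4]
  [2] [-4,1]
  [3] [-5,5]
  [4] [-5,5]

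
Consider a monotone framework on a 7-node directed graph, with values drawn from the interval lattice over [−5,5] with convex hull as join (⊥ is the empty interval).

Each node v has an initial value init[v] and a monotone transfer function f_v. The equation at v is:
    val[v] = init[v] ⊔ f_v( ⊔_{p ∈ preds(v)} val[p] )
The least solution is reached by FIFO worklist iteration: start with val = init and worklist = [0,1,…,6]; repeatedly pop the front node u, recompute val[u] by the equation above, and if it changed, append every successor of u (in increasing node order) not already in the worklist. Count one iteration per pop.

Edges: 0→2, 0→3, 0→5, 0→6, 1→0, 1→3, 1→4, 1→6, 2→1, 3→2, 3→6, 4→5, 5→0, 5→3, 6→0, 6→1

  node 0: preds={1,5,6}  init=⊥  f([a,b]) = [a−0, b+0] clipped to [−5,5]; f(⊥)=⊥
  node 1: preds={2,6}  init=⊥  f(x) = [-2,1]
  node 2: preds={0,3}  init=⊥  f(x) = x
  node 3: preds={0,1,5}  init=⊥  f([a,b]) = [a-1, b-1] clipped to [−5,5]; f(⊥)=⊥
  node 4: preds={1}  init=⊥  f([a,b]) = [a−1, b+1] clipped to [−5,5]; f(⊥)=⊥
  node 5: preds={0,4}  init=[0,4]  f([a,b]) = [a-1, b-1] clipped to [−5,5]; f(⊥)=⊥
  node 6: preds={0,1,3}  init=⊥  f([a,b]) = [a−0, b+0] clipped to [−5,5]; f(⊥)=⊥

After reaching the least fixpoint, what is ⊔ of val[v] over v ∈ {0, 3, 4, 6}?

Trace (21 dequeues):
  [1] u=0 | in [0,4] | out [0,4] | prev ⊥ | push {}
  [2] u=1 | in ⊥ | out [-2,1] | prev ⊥ | push {0}
  [3] u=2 | in [0,4] | out [0,4] | prev ⊥ | push {1}
  [4] u=3 | in [-2,4] | out [-3,3] | prev ⊥ | push {2}
  [5] u=4 | in [-2,1] | out [-3,2] | prev ⊥ | push {}
  [6] u=5 | in [-3,4] | out [-4,4] | prev [0,4] | push {3}
  [7] u=6 | in [-3,4] | out [-3,4] | prev ⊥ | push {}
  [8] u=0 | in [-4,4] | out [-4,4] | prev [0,4] | push {5,6}
  [9] u=1 | in [-3,4] | out [-2,1] | ==
  [10] u=2 | in [-4,4] | out [-4,4] | prev [0,4] | push {1}
  [11] u=3 | in [-4,4] | out [-5,3] | prev [-3,3] | push {2}
  [12] u=5 | in [-4,4] | out [-5,4] | prev [-4,4] | push {0,3}
  [13] u=6 | in [-5,4] | out [-5,4] | prev [-3,4] | push {}
  [14] u=1 | in [-5,4] | out [-2,1] | ==
  [15] u=2 | in [-5,4] | out [-5,4] | prev [-4,4] | push {1}
  [16] u=0 | in [-5,4] | out [-5,4] | prev [-4,4] | push {2,5,6}
  [17] u=3 | in [-5,4] | out [-5,3] | ==
  [18] u=1 | in [-5,4] | out [-2,1] | ==
  [19] u=2 | in [-5,4] | out [-5,4] | ==
  [20] u=5 | in [-5,4] | out [-5,4] | ==
  [21] u=6 | in [-5,4] | out [-5,4] | ==

Converged values:
  [0] [-5,4]
  [1] [-2,1]
  [2] [-5,4]
  [3] [-5,3]
  [4] [-3,2]
  [5] [-5,4]
  [6] [-5,4]

[-5,4]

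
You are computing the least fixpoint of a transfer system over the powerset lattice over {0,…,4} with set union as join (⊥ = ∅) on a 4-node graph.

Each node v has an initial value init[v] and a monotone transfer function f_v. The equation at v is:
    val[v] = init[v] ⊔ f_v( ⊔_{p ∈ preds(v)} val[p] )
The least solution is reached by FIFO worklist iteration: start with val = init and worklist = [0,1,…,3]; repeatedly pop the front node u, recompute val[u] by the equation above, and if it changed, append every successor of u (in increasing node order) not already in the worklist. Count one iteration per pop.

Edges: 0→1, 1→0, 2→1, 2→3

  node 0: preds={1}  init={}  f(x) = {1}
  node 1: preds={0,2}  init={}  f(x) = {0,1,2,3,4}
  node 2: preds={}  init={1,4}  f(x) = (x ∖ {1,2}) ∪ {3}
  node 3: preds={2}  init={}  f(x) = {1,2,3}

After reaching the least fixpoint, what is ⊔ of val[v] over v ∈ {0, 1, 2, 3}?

Worklist (6 pops):
  #1 pop 0: in={} → {1} (was {}); enqueue []
  #2 pop 1: in={1,4} → {0,1,2,3,4} (was {}); enqueue [0]
  #3 pop 2: in={} → {1,3,4} (was {1,4}); enqueue [1]
  #4 pop 3: in={1,3,4} → {1,2,3} (was {}); enqueue []
  #5 pop 0: in={0,1,2,3,4} → {1} (no change)
  #6 pop 1: in={1,3,4} → {0,1,2,3,4} (no change)

Fixpoint:
  val[0] = {1}
  val[1] = {0,1,2,3,4}
  val[2] = {1,3,4}
  val[3] = {1,2,3}

{0,1,2,3,4}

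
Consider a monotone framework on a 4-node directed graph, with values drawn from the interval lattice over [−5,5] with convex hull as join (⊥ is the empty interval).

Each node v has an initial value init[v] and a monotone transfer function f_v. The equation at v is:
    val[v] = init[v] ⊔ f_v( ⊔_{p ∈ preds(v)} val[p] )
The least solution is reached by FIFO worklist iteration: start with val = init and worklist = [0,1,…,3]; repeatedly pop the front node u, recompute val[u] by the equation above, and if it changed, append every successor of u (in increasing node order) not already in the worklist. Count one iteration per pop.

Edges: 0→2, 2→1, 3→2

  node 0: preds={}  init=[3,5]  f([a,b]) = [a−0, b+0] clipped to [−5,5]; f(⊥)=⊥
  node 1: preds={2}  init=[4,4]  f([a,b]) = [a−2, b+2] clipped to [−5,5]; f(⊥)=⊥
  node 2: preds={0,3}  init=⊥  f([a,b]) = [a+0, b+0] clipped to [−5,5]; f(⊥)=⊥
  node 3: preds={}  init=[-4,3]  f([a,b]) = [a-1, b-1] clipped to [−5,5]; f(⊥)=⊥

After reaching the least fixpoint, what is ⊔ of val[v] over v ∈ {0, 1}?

[-5,5]

Iteration log — 5 steps:
  step 1. node 0  ⊔preds=⊥  new=[3,5]  stable
  step 2. node 1  ⊔preds=⊥  new=[4,4]  stable
  step 3. node 2  ⊔preds=[-4,5]  new=[-4,5]  old=⊥  +wl: 1
  step 4. node 3  ⊔preds=⊥  new=[-4,3]  stable
  step 5. node 1  ⊔preds=[-4,5]  new=[-5,5]  old=[4,4]  +wl: 

Least fixpoint reached:
  node 0: [3,5]
  node 1: [-5,5]
  node 2: [-4,5]
  node 3: [-4,3]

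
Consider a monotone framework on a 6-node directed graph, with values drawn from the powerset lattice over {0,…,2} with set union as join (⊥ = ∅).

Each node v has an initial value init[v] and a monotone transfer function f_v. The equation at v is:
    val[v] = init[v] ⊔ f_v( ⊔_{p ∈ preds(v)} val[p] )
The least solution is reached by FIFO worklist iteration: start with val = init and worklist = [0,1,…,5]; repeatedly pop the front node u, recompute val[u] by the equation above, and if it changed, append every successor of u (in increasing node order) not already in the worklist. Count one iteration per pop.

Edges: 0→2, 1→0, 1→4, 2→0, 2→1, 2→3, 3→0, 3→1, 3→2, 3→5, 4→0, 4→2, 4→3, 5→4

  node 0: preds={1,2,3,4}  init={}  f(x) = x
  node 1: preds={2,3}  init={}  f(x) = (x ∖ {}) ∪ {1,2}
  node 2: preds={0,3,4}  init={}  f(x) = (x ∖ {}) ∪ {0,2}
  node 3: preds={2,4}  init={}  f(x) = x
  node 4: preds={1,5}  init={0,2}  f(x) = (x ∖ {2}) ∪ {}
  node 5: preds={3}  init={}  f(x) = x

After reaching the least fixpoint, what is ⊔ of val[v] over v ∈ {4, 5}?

{0,1,2}

Trace (16 dequeues):
  [1] u=0 | in {0,2} | out {0,2} | prev {} | push {}
  [2] u=1 | in {} | out {1,2} | prev {} | push {0}
  [3] u=2 | in {0,2} | out {0,2} | prev {} | push {1}
  [4] u=3 | in {0,2} | out {0,2} | prev {} | push {2}
  [5] u=4 | in {1,2} | out {0,1,2} | prev {0,2} | push {3}
  [6] u=5 | in {0,2} | out {0,2} | prev {} | push {4}
  [7] u=0 | in {0,1,2} | out {0,1,2} | prev {0,2} | push {}
  [8] u=1 | in {0,2} | out {0,1,2} | prev {1,2} | push {0}
  [9] u=2 | in {0,1,2} | out {0,1,2} | prev {0,2} | push {1}
  [10] u=3 | in {0,1,2} | out {0,1,2} | prev {0,2} | push {2,5}
  [11] u=4 | in {0,1,2} | out {0,1,2} | ==
  [12] u=0 | in {0,1,2} | out {0,1,2} | ==
  [13] u=1 | in {0,1,2} | out {0,1,2} | ==
  [14] u=2 | in {0,1,2} | out {0,1,2} | ==
  [15] u=5 | in {0,1,2} | out {0,1,2} | prev {0,2} | push {4}
  [16] u=4 | in {0,1,2} | out {0,1,2} | ==

Converged values:
  [0] {0,1,2}
  [1] {0,1,2}
  [2] {0,1,2}
  [3] {0,1,2}
  [4] {0,1,2}
  [5] {0,1,2}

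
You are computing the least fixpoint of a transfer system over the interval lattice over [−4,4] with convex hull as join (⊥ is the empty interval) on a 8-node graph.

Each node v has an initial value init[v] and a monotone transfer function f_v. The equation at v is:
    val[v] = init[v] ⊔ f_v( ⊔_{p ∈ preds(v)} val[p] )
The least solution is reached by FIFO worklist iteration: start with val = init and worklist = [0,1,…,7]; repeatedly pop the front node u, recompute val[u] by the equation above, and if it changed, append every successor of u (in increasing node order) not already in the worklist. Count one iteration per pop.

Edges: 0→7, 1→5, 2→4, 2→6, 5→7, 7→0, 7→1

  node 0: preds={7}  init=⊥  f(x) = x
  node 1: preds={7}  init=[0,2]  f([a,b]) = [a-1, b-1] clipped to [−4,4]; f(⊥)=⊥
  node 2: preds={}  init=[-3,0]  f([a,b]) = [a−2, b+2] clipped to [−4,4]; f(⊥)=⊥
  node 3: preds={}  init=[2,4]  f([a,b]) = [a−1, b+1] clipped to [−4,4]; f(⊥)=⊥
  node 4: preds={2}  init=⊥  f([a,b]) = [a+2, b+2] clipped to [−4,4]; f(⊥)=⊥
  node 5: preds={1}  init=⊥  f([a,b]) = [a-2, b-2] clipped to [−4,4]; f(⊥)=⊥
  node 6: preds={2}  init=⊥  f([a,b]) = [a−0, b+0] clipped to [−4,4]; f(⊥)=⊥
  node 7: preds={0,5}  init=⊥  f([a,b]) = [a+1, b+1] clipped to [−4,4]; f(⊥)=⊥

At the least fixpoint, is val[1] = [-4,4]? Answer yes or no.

Trace (24 dequeues):
  [1] u=0 | in ⊥ | out ⊥ | ==
  [2] u=1 | in ⊥ | out [0,2] | ==
  [3] u=2 | in ⊥ | out [-3,0] | ==
  [4] u=3 | in ⊥ | out [2,4] | ==
  [5] u=4 | in [-3,0] | out [-1,2] | prev ⊥ | push {}
  [6] u=5 | in [0,2] | out [-2,0] | prev ⊥ | push {}
  [7] u=6 | in [-3,0] | out [-3,0] | prev ⊥ | push {}
  [8] u=7 | in [-2,0] | out [-1,1] | prev ⊥ | push {0,1}
  [9] u=0 | in [-1,1] | out [-1,1] | prev ⊥ | push {7}
  [10] u=1 | in [-1,1] | out [-2,2] | prev [0,2] | push {5}
  [11] u=7 | in [-2,1] | out [-1,2] | prev [-1,1] | push {0,1}
  [12] u=5 | in [-2,2] | out [-4,0] | prev [-2,0] | push {7}
  [13] u=0 | in [-1,2] | out [-1,2] | prev [-1,1] | push {}
  [14] u=1 | in [-1,2] | out [-2,2] | ==
  [15] u=7 | in [-4,2] | out [-3,3] | prev [-1,2] | push {0,1}
  [16] u=0 | in [-3,3] | out [-3,3] | prev [-1,2] | push {7}
  [17] u=1 | in [-3,3] | out [-4,2] | prev [-2,2] | push {5}
  [18] u=7 | in [-4,3] | out [-3,4] | prev [-3,3] | push {0,1}
  [19] u=5 | in [-4,2] | out [-4,0] | ==
  [20] u=0 | in [-3,4] | out [-3,4] | prev [-3,3] | push {7}
  [21] u=1 | in [-3,4] | out [-4,3] | prev [-4,2] | push {5}
  [22] u=7 | in [-4,4] | out [-3,4] | ==
  [23] u=5 | in [-4,3] | out [-4,1] | prev [-4,0] | push {7}
  [24] u=7 | in [-4,4] | out [-3,4] | ==

Converged values:
  [0] [-3,4]
  [1] [-4,3]
  [2] [-3,0]
  [3] [2,4]
  [4] [-1,2]
  [5] [-4,1]
  [6] [-3,0]
  [7] [-3,4]

no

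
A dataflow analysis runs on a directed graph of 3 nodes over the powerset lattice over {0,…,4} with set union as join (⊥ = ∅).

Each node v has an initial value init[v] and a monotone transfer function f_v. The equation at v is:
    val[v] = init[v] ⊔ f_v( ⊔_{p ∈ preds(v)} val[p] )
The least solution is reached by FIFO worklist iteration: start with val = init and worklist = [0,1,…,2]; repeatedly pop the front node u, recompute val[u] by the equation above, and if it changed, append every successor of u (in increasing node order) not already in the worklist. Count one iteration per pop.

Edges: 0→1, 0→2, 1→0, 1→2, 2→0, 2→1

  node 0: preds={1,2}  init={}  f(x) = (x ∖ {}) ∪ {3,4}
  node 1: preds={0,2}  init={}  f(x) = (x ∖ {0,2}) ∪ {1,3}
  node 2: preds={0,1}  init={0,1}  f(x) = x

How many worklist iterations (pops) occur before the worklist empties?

Worklist (5 pops):
  #1 pop 0: in={0,1} → {0,1,3,4} (was {}); enqueue []
  #2 pop 1: in={0,1,3,4} → {1,3,4} (was {}); enqueue [0]
  #3 pop 2: in={0,1,3,4} → {0,1,3,4} (was {0,1}); enqueue [1]
  #4 pop 0: in={0,1,3,4} → {0,1,3,4} (no change)
  #5 pop 1: in={0,1,3,4} → {1,3,4} (no change)

Fixpoint:
  val[0] = {0,1,3,4}
  val[1] = {1,3,4}
  val[2] = {0,1,3,4}

5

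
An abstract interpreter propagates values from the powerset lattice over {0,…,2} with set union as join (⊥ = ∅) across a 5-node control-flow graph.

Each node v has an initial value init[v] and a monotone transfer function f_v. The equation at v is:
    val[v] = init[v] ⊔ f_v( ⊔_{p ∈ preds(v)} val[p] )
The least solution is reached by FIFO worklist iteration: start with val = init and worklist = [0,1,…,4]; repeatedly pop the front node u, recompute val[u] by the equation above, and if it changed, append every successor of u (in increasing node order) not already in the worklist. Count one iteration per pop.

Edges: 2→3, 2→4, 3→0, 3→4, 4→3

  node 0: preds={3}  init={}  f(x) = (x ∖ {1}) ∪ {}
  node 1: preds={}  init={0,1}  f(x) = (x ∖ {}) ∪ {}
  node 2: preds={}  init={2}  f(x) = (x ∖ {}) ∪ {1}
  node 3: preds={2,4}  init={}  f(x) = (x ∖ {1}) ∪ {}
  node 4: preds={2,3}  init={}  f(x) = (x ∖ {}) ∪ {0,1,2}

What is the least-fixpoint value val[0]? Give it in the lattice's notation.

{0,2}

Worklist (9 pops):
  #1 pop 0: in={} → {} (no change)
  #2 pop 1: in={} → {0,1} (no change)
  #3 pop 2: in={} → {1,2} (was {2}); enqueue []
  #4 pop 3: in={1,2} → {2} (was {}); enqueue [0]
  #5 pop 4: in={1,2} → {0,1,2} (was {}); enqueue [3]
  #6 pop 0: in={2} → {2} (was {}); enqueue []
  #7 pop 3: in={0,1,2} → {0,2} (was {2}); enqueue [0,4]
  #8 pop 0: in={0,2} → {0,2} (was {2}); enqueue []
  #9 pop 4: in={0,1,2} → {0,1,2} (no change)

Fixpoint:
  val[0] = {0,2}
  val[1] = {0,1}
  val[2] = {1,2}
  val[3] = {0,2}
  val[4] = {0,1,2}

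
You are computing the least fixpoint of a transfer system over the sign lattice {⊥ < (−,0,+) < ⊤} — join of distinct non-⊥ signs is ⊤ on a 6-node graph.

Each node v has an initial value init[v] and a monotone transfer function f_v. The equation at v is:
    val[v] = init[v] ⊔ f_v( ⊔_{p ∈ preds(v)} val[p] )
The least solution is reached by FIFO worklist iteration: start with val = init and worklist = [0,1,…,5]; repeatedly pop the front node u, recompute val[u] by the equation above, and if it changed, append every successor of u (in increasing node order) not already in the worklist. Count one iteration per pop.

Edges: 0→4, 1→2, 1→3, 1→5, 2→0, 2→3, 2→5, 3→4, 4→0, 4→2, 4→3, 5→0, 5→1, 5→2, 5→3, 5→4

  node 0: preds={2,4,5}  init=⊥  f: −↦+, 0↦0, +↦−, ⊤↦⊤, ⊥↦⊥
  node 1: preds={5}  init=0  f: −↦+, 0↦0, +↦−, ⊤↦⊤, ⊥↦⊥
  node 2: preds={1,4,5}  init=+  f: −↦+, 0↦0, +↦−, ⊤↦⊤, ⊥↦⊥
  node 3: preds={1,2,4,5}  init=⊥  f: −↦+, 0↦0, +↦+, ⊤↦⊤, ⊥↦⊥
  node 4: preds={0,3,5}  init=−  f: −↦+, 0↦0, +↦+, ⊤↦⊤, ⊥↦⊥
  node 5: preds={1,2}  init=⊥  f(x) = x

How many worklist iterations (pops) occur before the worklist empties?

Iteration log — 14 steps:
  step 1. node 0  ⊔preds=⊤  new=⊤  old=⊥  +wl: 
  step 2. node 1  ⊔preds=⊥  new=0  stable
  step 3. node 2  ⊔preds=⊤  new=⊤  old=+  +wl: 0
  step 4. node 3  ⊔preds=⊤  new=⊤  old=⊥  +wl: 
  step 5. node 4  ⊔preds=⊤  new=⊤  old=−  +wl: 2,3
  step 6. node 5  ⊔preds=⊤  new=⊤  old=⊥  +wl: 1,4
  step 7. node 0  ⊔preds=⊤  new=⊤  stable
  step 8. node 2  ⊔preds=⊤  new=⊤  stable
  step 9. node 3  ⊔preds=⊤  new=⊤  stable
  step 10. node 1  ⊔preds=⊤  new=⊤  old=0  +wl: 2,3,5
  step 11. node 4  ⊔preds=⊤  new=⊤  stable
  step 12. node 2  ⊔preds=⊤  new=⊤  stable
  step 13. node 3  ⊔preds=⊤  new=⊤  stable
  step 14. node 5  ⊔preds=⊤  new=⊤  stable

Least fixpoint reached:
  node 0: ⊤
  node 1: ⊤
  node 2: ⊤
  node 3: ⊤
  node 4: ⊤
  node 5: ⊤

14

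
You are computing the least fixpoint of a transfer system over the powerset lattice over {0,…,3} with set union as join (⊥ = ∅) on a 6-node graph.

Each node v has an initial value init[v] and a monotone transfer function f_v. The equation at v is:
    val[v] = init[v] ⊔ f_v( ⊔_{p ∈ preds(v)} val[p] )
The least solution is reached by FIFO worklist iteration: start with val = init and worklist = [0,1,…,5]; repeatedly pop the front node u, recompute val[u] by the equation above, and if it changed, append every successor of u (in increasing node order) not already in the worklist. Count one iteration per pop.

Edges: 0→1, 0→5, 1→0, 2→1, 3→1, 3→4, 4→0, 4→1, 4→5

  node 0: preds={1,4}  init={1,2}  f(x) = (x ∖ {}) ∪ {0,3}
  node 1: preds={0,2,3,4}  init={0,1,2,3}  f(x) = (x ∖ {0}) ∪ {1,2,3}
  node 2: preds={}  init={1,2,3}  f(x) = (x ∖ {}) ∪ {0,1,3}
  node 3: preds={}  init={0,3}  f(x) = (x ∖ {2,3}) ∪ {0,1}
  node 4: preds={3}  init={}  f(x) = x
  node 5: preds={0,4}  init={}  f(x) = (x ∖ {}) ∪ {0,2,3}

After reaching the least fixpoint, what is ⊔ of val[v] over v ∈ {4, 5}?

Trace (8 dequeues):
  [1] u=0 | in {0,1,2,3} | out {0,1,2,3} | prev {1,2} | push {}
  [2] u=1 | in {0,1,2,3} | out {0,1,2,3} | ==
  [3] u=2 | in {} | out {0,1,2,3} | prev {1,2,3} | push {1}
  [4] u=3 | in {} | out {0,1,3} | prev {0,3} | push {}
  [5] u=4 | in {0,1,3} | out {0,1,3} | prev {} | push {0}
  [6] u=5 | in {0,1,2,3} | out {0,1,2,3} | prev {} | push {}
  [7] u=1 | in {0,1,2,3} | out {0,1,2,3} | ==
  [8] u=0 | in {0,1,2,3} | out {0,1,2,3} | ==

Converged values:
  [0] {0,1,2,3}
  [1] {0,1,2,3}
  [2] {0,1,2,3}
  [3] {0,1,3}
  [4] {0,1,3}
  [5] {0,1,2,3}

{0,1,2,3}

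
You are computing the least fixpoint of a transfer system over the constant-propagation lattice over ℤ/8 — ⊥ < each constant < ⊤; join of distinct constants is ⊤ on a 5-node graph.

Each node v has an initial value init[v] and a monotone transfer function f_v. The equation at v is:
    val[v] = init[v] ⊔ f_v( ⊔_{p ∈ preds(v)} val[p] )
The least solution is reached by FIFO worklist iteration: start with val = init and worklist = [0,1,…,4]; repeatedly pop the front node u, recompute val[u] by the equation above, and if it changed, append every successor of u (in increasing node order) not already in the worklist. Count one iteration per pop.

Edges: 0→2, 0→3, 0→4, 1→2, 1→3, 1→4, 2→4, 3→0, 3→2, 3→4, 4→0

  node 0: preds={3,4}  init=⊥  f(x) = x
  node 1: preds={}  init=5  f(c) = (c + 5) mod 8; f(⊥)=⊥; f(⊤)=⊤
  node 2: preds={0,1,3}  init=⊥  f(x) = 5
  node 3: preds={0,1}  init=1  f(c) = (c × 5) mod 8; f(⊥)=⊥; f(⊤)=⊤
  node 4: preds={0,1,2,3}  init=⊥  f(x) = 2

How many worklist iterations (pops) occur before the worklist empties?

Iteration log — 9 steps:
  step 1. node 0  ⊔preds=1  new=1  old=⊥  +wl: 
  step 2. node 1  ⊔preds=⊥  new=5  stable
  step 3. node 2  ⊔preds=⊤  new=5  old=⊥  +wl: 
  step 4. node 3  ⊔preds=⊤  new=⊤  old=1  +wl: 0,2
  step 5. node 4  ⊔preds=⊤  new=2  old=⊥  +wl: 
  step 6. node 0  ⊔preds=⊤  new=⊤  old=1  +wl: 3,4
  step 7. node 2  ⊔preds=⊤  new=5  stable
  step 8. node 3  ⊔preds=⊤  new=⊤  stable
  step 9. node 4  ⊔preds=⊤  new=2  stable

Least fixpoint reached:
  node 0: ⊤
  node 1: 5
  node 2: 5
  node 3: ⊤
  node 4: 2

9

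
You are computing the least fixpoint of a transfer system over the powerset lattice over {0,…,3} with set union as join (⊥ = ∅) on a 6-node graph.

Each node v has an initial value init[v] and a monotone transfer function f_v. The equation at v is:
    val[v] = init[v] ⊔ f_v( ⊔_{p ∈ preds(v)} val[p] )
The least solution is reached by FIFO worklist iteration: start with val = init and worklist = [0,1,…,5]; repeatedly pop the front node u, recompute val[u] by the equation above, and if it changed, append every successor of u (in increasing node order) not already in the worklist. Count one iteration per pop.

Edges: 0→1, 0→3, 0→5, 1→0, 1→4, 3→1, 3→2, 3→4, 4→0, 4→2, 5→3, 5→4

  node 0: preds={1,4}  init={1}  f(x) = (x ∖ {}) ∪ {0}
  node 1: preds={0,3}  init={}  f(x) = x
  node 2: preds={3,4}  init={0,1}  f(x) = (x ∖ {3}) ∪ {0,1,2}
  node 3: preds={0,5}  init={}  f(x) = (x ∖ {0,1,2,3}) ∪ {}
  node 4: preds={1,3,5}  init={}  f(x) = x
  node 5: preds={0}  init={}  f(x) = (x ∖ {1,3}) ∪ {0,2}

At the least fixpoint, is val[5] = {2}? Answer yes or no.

Worklist (17 pops):
  #1 pop 0: in={} → {0,1} (was {1}); enqueue []
  #2 pop 1: in={0,1} → {0,1} (was {}); enqueue [0]
  #3 pop 2: in={} → {0,1,2} (was {0,1}); enqueue []
  #4 pop 3: in={0,1} → {} (no change)
  #5 pop 4: in={0,1} → {0,1} (was {}); enqueue [2]
  #6 pop 5: in={0,1} → {0,2} (was {}); enqueue [3,4]
  #7 pop 0: in={0,1} → {0,1} (no change)
  #8 pop 2: in={0,1} → {0,1,2} (no change)
  #9 pop 3: in={0,1,2} → {} (no change)
  #10 pop 4: in={0,1,2} → {0,1,2} (was {0,1}); enqueue [0,2]
  #11 pop 0: in={0,1,2} → {0,1,2} (was {0,1}); enqueue [1,3,5]
  #12 pop 2: in={0,1,2} → {0,1,2} (no change)
  #13 pop 1: in={0,1,2} → {0,1,2} (was {0,1}); enqueue [0,4]
  #14 pop 3: in={0,1,2} → {} (no change)
  #15 pop 5: in={0,1,2} → {0,2} (no change)
  #16 pop 0: in={0,1,2} → {0,1,2} (no change)
  #17 pop 4: in={0,1,2} → {0,1,2} (no change)

Fixpoint:
  val[0] = {0,1,2}
  val[1] = {0,1,2}
  val[2] = {0,1,2}
  val[3] = {}
  val[4] = {0,1,2}
  val[5] = {0,2}

no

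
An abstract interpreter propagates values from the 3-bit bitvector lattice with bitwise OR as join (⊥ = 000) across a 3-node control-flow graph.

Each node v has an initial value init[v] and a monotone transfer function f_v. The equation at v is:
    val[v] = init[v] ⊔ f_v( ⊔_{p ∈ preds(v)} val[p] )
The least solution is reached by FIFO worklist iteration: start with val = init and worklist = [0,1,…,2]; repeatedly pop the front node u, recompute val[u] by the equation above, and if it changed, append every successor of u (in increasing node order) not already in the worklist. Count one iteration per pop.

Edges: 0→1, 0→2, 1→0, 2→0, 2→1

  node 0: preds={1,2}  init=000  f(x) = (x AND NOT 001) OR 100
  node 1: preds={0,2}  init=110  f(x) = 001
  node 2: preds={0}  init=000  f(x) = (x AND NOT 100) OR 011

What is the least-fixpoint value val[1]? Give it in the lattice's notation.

Trace (5 dequeues):
  [1] u=0 | in 110 | out 110 | prev 000 | push {}
  [2] u=1 | in 110 | out 111 | prev 110 | push {0}
  [3] u=2 | in 110 | out 011 | prev 000 | push {1}
  [4] u=0 | in 111 | out 110 | ==
  [5] u=1 | in 111 | out 111 | ==

Converged values:
  [0] 110
  [1] 111
  [2] 011

111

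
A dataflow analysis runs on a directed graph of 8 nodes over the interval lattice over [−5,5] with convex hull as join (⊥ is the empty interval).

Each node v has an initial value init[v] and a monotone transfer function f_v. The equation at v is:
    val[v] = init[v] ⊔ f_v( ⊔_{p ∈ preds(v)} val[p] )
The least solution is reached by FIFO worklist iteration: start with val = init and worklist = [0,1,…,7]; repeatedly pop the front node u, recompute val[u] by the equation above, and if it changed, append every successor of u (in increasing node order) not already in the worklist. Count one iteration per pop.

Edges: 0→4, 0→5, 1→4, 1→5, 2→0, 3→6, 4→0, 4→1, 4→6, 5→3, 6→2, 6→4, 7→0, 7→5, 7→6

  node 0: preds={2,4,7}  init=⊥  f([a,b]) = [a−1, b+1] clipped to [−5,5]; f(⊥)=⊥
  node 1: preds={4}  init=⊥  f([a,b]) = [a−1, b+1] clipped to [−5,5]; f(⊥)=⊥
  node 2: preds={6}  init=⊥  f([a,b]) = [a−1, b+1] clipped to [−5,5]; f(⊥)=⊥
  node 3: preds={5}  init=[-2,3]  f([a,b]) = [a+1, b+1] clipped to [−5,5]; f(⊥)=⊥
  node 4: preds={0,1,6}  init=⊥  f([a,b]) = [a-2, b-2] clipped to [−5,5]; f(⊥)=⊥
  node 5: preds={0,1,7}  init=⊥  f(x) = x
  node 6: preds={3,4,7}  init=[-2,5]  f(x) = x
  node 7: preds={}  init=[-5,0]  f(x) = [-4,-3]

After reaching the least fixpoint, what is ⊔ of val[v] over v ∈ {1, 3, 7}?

Iteration log — 18 steps:
  step 1. node 0  ⊔preds=[-5,0]  new=[-5,1]  old=⊥  +wl: 
  step 2. node 1  ⊔preds=⊥  new=⊥  stable
  step 3. node 2  ⊔preds=[-2,5]  new=[-3,5]  old=⊥  +wl: 0
  step 4. node 3  ⊔preds=⊥  new=[-2,3]  stable
  step 5. node 4  ⊔preds=[-5,5]  new=[-5,3]  old=⊥  +wl: 1
  step 6. node 5  ⊔preds=[-5,1]  new=[-5,1]  old=⊥  +wl: 3
  step 7. node 6  ⊔preds=[-5,3]  new=[-5,5]  old=[-2,5]  +wl: 2,4
  step 8. node 7  ⊔preds=⊥  new=[-5,0]  stable
  step 9. node 0  ⊔preds=[-5,5]  new=[-5,5]  old=[-5,1]  +wl: 5
  step 10. node 1  ⊔preds=[-5,3]  new=[-5,4]  old=⊥  +wl: 
  step 11. node 3  ⊔preds=[-5,1]  new=[-4,3]  old=[-2,3]  +wl: 6
  step 12. node 2  ⊔preds=[-5,5]  new=[-5,5]  old=[-3,5]  +wl: 0
  step 13. node 4  ⊔preds=[-5,5]  new=[-5,3]  stable
  step 14. node 5  ⊔preds=[-5,5]  new=[-5,5]  old=[-5,1]  +wl: 3
  step 15. node 6  ⊔preds=[-5,3]  new=[-5,5]  stable
  step 16. node 0  ⊔preds=[-5,5]  new=[-5,5]  stable
  step 17. node 3  ⊔preds=[-5,5]  new=[-4,5]  old=[-4,3]  +wl: 6
  step 18. node 6  ⊔preds=[-5,5]  new=[-5,5]  stable

Least fixpoint reached:
  node 0: [-5,5]
  node 1: [-5,4]
  node 2: [-5,5]
  node 3: [-4,5]
  node 4: [-5,3]
  node 5: [-5,5]
  node 6: [-5,5]
  node 7: [-5,0]

[-5,5]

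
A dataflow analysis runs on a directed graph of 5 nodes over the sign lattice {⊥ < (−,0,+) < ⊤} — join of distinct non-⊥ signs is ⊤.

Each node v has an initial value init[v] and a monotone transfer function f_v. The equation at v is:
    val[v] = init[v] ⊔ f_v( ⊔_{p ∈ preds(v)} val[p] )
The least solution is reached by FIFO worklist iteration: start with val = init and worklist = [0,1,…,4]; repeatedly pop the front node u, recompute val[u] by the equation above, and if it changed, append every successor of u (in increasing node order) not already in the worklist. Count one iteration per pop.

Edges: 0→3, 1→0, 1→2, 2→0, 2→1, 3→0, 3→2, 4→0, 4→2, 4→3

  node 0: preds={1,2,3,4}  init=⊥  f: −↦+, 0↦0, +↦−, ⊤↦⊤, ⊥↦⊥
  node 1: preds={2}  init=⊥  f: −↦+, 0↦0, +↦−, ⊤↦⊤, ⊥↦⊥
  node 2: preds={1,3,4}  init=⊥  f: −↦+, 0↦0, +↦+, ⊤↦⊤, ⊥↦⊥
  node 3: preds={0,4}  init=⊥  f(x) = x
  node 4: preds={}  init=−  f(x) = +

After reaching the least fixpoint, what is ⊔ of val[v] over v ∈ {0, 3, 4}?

⊤

Worklist (13 pops):
  #1 pop 0: in=− → + (was ⊥); enqueue []
  #2 pop 1: in=⊥ → ⊥ (no change)
  #3 pop 2: in=− → + (was ⊥); enqueue [0,1]
  #4 pop 3: in=⊤ → ⊤ (was ⊥); enqueue [2]
  #5 pop 4: in=⊥ → ⊤ (was −); enqueue [3]
  #6 pop 0: in=⊤ → ⊤ (was +); enqueue []
  #7 pop 1: in=+ → − (was ⊥); enqueue [0]
  #8 pop 2: in=⊤ → ⊤ (was +); enqueue [1]
  #9 pop 3: in=⊤ → ⊤ (no change)
  #10 pop 0: in=⊤ → ⊤ (no change)
  #11 pop 1: in=⊤ → ⊤ (was −); enqueue [0,2]
  #12 pop 0: in=⊤ → ⊤ (no change)
  #13 pop 2: in=⊤ → ⊤ (no change)

Fixpoint:
  val[0] = ⊤
  val[1] = ⊤
  val[2] = ⊤
  val[3] = ⊤
  val[4] = ⊤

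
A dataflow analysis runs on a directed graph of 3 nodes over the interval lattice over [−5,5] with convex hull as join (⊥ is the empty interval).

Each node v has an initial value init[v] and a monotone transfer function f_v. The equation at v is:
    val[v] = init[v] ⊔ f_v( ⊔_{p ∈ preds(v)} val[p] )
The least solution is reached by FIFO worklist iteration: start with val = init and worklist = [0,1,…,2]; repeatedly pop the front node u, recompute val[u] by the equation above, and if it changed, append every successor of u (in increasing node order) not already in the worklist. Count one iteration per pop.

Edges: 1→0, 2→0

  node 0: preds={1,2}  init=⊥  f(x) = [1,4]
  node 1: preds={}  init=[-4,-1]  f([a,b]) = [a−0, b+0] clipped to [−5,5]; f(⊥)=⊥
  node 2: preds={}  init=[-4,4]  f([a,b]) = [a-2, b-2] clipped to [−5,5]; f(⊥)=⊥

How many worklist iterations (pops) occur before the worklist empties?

3

Iteration log — 3 steps:
  step 1. node 0  ⊔preds=[-4,4]  new=[1,4]  old=⊥  +wl: 
  step 2. node 1  ⊔preds=⊥  new=[-4,-1]  stable
  step 3. node 2  ⊔preds=⊥  new=[-4,4]  stable

Least fixpoint reached:
  node 0: [1,4]
  node 1: [-4,-1]
  node 2: [-4,4]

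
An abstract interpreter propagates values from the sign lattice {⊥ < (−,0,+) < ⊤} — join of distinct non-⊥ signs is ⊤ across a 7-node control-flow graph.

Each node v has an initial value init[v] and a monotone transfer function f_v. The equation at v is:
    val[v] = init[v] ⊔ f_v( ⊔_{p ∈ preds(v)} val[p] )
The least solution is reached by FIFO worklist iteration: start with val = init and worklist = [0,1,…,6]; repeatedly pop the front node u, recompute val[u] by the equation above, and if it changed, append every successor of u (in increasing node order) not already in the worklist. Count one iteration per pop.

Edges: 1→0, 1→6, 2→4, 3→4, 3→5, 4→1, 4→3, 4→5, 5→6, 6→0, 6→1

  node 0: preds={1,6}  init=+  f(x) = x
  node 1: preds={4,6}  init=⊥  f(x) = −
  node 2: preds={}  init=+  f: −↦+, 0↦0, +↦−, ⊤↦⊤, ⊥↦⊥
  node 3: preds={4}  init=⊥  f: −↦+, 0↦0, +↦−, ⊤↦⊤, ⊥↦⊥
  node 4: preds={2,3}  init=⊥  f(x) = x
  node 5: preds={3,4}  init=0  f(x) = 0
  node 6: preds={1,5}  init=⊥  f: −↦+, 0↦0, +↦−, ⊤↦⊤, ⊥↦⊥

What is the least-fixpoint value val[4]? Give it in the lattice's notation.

Trace (16 dequeues):
  [1] u=0 | in ⊥ | out + | ==
  [2] u=1 | in ⊥ | out − | prev ⊥ | push {0}
  [3] u=2 | in ⊥ | out + | ==
  [4] u=3 | in ⊥ | out ⊥ | ==
  [5] u=4 | in + | out + | prev ⊥ | push {1,3}
  [6] u=5 | in + | out 0 | ==
  [7] u=6 | in ⊤ | out ⊤ | prev ⊥ | push {}
  [8] u=0 | in ⊤ | out ⊤ | prev + | push {}
  [9] u=1 | in ⊤ | out − | ==
  [10] u=3 | in + | out − | prev ⊥ | push {4,5}
  [11] u=4 | in ⊤ | out ⊤ | prev + | push {1,3}
  [12] u=5 | in ⊤ | out 0 | ==
  [13] u=1 | in ⊤ | out − | ==
  [14] u=3 | in ⊤ | out ⊤ | prev − | push {4,5}
  [15] u=4 | in ⊤ | out ⊤ | ==
  [16] u=5 | in ⊤ | out 0 | ==

Converged values:
  [0] ⊤
  [1] −
  [2] +
  [3] ⊤
  [4] ⊤
  [5] 0
  [6] ⊤

⊤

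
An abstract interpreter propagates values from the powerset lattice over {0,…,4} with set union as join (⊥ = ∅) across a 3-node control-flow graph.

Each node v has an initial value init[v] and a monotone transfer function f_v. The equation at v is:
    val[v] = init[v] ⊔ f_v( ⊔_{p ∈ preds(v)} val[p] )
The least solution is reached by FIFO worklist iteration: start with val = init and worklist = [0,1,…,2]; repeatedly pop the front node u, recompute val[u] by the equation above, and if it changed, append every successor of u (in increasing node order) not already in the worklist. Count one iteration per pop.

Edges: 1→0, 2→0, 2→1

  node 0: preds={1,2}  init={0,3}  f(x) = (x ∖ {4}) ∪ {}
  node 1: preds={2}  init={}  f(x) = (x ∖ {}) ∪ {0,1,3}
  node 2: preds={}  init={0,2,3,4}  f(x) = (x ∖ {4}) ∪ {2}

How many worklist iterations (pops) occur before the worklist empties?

4

Iteration log — 4 steps:
  step 1. node 0  ⊔preds={0,2,3,4}  new={0,2,3}  old={0,3}  +wl: 
  step 2. node 1  ⊔preds={0,2,3,4}  new={0,1,2,3,4}  old={}  +wl: 0
  step 3. node 2  ⊔preds={}  new={0,2,3,4}  stable
  step 4. node 0  ⊔preds={0,1,2,3,4}  new={0,1,2,3}  old={0,2,3}  +wl: 

Least fixpoint reached:
  node 0: {0,1,2,3}
  node 1: {0,1,2,3,4}
  node 2: {0,2,3,4}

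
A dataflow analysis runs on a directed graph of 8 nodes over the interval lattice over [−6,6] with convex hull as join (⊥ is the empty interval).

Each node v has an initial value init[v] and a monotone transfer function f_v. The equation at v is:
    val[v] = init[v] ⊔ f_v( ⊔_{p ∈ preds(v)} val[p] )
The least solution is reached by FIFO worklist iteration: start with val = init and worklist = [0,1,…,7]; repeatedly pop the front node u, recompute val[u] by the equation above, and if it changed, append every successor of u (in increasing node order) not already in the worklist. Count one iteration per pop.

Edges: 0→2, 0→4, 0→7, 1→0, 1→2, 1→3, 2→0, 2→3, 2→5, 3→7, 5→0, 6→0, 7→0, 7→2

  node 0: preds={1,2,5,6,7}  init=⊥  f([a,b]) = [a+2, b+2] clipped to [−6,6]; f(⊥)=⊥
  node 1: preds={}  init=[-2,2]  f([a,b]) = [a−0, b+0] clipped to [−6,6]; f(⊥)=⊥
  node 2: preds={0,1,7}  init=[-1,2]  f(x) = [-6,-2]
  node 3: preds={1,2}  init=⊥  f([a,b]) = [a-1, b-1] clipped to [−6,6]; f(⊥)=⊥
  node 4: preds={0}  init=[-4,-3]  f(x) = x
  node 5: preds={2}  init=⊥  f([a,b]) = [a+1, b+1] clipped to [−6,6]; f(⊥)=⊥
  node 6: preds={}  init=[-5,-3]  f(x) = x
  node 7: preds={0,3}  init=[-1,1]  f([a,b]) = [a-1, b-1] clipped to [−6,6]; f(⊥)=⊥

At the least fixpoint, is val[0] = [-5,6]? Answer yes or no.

Trace (18 dequeues):
  [1] u=0 | in [-5,2] | out [-3,4] | prev ⊥ | push {}
  [2] u=1 | in ⊥ | out [-2,2] | ==
  [3] u=2 | in [-3,4] | out [-6,2] | prev [-1,2] | push {0}
  [4] u=3 | in [-6,2] | out [-6,1] | prev ⊥ | push {}
  [5] u=4 | in [-3,4] | out [-4,4] | prev [-4,-3] | push {}
  [6] u=5 | in [-6,2] | out [-5,3] | prev ⊥ | push {}
  [7] u=6 | in ⊥ | out [-5,-3] | ==
  [8] u=7 | in [-6,4] | out [-6,3] | prev [-1,1] | push {2}
  [9] u=0 | in [-6,3] | out [-4,5] | prev [-3,4] | push {4,7}
  [10] u=2 | in [-6,5] | out [-6,2] | ==
  [11] u=4 | in [-4,5] | out [-4,5] | prev [-4,4] | push {}
  [12] u=7 | in [-6,5] | out [-6,4] | prev [-6,3] | push {0,2}
  [13] u=0 | in [-6,4] | out [-4,6] | prev [-4,5] | push {4,7}
  [14] u=2 | in [-6,6] | out [-6,2] | ==
  [15] u=4 | in [-4,6] | out [-4,6] | prev [-4,5] | push {}
  [16] u=7 | in [-6,6] | out [-6,5] | prev [-6,4] | push {0,2}
  [17] u=0 | in [-6,5] | out [-4,6] | ==
  [18] u=2 | in [-6,6] | out [-6,2] | ==

Converged values:
  [0] [-4,6]
  [1] [-2,2]
  [2] [-6,2]
  [3] [-6,1]
  [4] [-4,6]
  [5] [-5,3]
  [6] [-5,-3]
  [7] [-6,5]

no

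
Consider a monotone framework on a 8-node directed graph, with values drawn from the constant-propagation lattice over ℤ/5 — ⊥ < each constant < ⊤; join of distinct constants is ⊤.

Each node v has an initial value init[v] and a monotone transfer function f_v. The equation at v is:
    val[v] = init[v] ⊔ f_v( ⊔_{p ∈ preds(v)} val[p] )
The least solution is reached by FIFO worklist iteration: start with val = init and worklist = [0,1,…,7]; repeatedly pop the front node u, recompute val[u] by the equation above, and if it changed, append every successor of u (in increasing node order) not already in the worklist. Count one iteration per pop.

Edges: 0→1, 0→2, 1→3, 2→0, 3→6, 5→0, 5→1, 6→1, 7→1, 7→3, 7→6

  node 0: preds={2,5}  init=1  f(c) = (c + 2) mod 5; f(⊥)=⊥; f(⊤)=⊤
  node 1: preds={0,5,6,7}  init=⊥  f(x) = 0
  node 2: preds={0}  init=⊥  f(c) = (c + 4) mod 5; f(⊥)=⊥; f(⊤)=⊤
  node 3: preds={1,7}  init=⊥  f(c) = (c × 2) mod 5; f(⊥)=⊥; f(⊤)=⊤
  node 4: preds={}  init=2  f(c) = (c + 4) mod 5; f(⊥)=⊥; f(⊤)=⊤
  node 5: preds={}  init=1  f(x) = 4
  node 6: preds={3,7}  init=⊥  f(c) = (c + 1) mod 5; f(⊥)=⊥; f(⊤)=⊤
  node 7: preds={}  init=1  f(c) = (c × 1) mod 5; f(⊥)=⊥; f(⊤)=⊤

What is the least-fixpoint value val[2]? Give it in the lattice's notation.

⊤

Iteration log — 10 steps:
  step 1. node 0  ⊔preds=1  new=⊤  old=1  +wl: 
  step 2. node 1  ⊔preds=⊤  new=0  old=⊥  +wl: 
  step 3. node 2  ⊔preds=⊤  new=⊤  old=⊥  +wl: 0
  step 4. node 3  ⊔preds=⊤  new=⊤  old=⊥  +wl: 
  step 5. node 4  ⊔preds=⊥  new=2  stable
  step 6. node 5  ⊔preds=⊥  new=⊤  old=1  +wl: 1
  step 7. node 6  ⊔preds=⊤  new=⊤  old=⊥  +wl: 
  step 8. node 7  ⊔preds=⊥  new=1  stable
  step 9. node 0  ⊔preds=⊤  new=⊤  stable
  step 10. node 1  ⊔preds=⊤  new=0  stable

Least fixpoint reached:
  node 0: ⊤
  node 1: 0
  node 2: ⊤
  node 3: ⊤
  node 4: 2
  node 5: ⊤
  node 6: ⊤
  node 7: 1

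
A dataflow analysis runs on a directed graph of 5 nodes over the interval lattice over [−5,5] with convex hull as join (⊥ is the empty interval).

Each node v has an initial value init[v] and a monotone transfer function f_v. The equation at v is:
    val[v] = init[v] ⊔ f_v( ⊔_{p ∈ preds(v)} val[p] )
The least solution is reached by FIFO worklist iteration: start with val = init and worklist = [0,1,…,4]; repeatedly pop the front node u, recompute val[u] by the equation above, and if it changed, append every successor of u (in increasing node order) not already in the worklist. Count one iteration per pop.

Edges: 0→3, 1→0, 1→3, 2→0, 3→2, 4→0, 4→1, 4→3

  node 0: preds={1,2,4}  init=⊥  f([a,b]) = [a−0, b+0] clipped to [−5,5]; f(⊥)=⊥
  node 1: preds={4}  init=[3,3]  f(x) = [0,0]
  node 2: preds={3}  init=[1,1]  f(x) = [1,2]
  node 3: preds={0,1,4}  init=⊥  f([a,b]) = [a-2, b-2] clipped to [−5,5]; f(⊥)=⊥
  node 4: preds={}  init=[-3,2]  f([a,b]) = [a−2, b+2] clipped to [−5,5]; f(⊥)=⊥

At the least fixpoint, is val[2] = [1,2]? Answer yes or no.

Worklist (7 pops):
  #1 pop 0: in=[-3,3] → [-3,3] (was ⊥); enqueue []
  #2 pop 1: in=[-3,2] → [0,3] (was [3,3]); enqueue [0]
  #3 pop 2: in=⊥ → [1,2] (was [1,1]); enqueue []
  #4 pop 3: in=[-3,3] → [-5,1] (was ⊥); enqueue [2]
  #5 pop 4: in=⊥ → [-3,2] (no change)
  #6 pop 0: in=[-3,3] → [-3,3] (no change)
  #7 pop 2: in=[-5,1] → [1,2] (no change)

Fixpoint:
  val[0] = [-3,3]
  val[1] = [0,3]
  val[2] = [1,2]
  val[3] = [-5,1]
  val[4] = [-3,2]

yes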